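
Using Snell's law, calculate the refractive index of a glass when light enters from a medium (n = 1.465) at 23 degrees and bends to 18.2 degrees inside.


Apply Snell's law: n1 * sin(theta1) = n2 * sin(theta2)
  n2 = n1 * sin(theta1) / sin(theta2)
  sin(23) = 0.390731
  sin(18.2) = 0.312335
  n2 = 1.465 * 0.390731 / 0.312335 = 1.8327

1.8327


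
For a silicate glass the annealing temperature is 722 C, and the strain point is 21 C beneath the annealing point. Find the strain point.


Strain point = annealing point - difference:
  T_strain = 722 - 21 = 701 C

701 C


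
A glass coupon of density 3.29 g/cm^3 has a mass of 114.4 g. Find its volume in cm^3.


Rearrange rho = m / V:
  V = m / rho
  V = 114.4 / 3.29 = 34.772 cm^3

34.772 cm^3


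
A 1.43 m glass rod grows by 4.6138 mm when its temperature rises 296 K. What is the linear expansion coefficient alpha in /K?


Rearrange dL = alpha * L0 * dT for alpha:
  alpha = dL / (L0 * dT)
  alpha = (4.6138 / 1000) / (1.43 * 296) = 0.0000109 /K = 1.09 x 10^-5 /K

1.09 x 10^-5 /K


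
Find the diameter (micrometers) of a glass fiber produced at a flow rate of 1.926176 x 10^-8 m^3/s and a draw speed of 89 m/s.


Cross-sectional area from continuity:
  A = Q / v = 1.926176 x 10^-8 / 89 = 2.164243 x 10^-10 m^2
Diameter from circular cross-section:
  d = sqrt(4A / pi) * 10^6 (m -> um)
  d = sqrt(4 * 2.164243 x 10^-10 / pi) * 10^6 = 16.6 um

16.6 um


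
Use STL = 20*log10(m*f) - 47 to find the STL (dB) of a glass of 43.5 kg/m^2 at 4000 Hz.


Mass law: STL = 20 * log10(m * f) - 47
  m * f = 43.5 * 4000 = 174000
  log10(174000) = 5.24055
  STL = 20 * 5.24055 - 47 = 104.811 - 47 = 57.8 dB

57.8 dB


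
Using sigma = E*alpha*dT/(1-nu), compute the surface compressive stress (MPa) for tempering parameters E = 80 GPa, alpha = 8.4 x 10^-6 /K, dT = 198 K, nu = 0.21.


Tempering stress: sigma = E * alpha * dT / (1 - nu)
  E (MPa) = 80 * 1000 = 80000
  Numerator = 80000 * (8.4 x 10^-6) * 198 = 133.056
  Denominator = 1 - 0.21 = 0.79
  sigma = 133.056 / 0.79 = 168.4 MPa

168.4 MPa


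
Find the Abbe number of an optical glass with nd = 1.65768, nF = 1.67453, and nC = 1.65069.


Abbe number formula: Vd = (nd - 1) / (nF - nC)
  nd - 1 = 1.65768 - 1 = 0.65768
  nF - nC = 1.67453 - 1.65069 = 0.02384
  Vd = 0.65768 / 0.02384 = 27.59

27.59


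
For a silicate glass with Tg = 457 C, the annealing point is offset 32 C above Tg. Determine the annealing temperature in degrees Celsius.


The annealing temperature is Tg plus the offset:
  T_anneal = 457 + 32 = 489 C

489 C


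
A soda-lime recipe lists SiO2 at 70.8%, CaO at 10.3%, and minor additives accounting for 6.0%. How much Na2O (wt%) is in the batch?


Pieces sum to 100%:
  Na2O = 100 - (SiO2 + CaO + others)
  Na2O = 100 - (70.8 + 10.3 + 6.0) = 12.9%

12.9%


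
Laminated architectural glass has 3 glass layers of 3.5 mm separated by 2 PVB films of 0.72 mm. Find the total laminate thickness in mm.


Total thickness = glass contribution + PVB contribution
  Glass: 3 * 3.5 = 10.5 mm
  PVB: 2 * 0.72 = 1.44 mm
  Total = 10.5 + 1.44 = 11.94 mm

11.94 mm


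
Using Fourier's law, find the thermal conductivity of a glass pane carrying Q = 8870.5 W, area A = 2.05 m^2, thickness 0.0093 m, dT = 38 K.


Fourier's law rearranged: k = Q * t / (A * dT)
  Numerator = 8870.5 * 0.0093 = 82.49565
  Denominator = 2.05 * 38 = 77.9
  k = 82.49565 / 77.9 = 1.059 W/mK

1.059 W/mK


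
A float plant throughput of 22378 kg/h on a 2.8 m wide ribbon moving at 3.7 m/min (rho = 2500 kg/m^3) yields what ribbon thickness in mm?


Ribbon cross-section from mass balance:
  Volume rate = throughput / density = 22378 / 2500 = 8.9512 m^3/h
  thickness = volume rate / (speed * 60 * width), i.e.
  thickness = throughput / (60 * speed * width * density) * 1000
  thickness = 22378 / (60 * 3.7 * 2.8 * 2500) * 1000 = 14.4 mm

14.4 mm


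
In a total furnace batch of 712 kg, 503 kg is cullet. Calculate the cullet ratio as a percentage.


Cullet ratio = (cullet mass / total batch mass) * 100
  Ratio = 503 / 712 * 100 = 70.65%

70.65%


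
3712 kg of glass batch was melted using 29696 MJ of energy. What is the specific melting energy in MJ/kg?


Rearrange E = m * s for s:
  s = E / m
  s = 29696 / 3712 = 8.0 MJ/kg

8.0 MJ/kg


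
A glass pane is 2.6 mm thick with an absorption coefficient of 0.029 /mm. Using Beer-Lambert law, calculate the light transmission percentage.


Beer-Lambert law: T = exp(-alpha * thickness)
  exponent = -0.029 * 2.6 = -0.0754
  T = exp(-0.0754) = 0.9274
  Percentage = 0.9274 * 100 = 92.74%

92.74%


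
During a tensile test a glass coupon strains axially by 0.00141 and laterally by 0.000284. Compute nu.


Poisson's ratio: nu = lateral strain / axial strain
  nu = 0.000284 / 0.00141 = 0.2014

0.2014


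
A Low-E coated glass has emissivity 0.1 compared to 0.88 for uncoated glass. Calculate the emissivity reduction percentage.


Percentage reduction = (1 - coated/uncoated) * 100
  Ratio = 0.1 / 0.88 = 0.1136
  Reduction = (1 - 0.1136) * 100 = 88.6%

88.6%


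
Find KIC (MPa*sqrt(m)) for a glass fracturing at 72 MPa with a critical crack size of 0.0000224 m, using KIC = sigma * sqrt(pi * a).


Fracture toughness: KIC = sigma * sqrt(pi * a)
  pi * a = pi * 0.0000224 = 0.000070372
  sqrt(pi * a) = 0.008389
  KIC = 72 * 0.008389 = 0.604 MPa*sqrt(m)

0.604 MPa*sqrt(m)


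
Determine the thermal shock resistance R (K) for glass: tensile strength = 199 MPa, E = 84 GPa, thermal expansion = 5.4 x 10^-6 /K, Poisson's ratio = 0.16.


Thermal shock resistance: R = sigma * (1 - nu) / (E * alpha)
  Numerator = 199 * (1 - 0.16) = 167.16
  Denominator = 84 * 1000 * (5.4 x 10^-6) = 0.4536
  R = 167.16 / 0.4536 = 368.5 K

368.5 K


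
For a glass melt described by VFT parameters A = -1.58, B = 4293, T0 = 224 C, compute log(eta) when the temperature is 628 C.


VFT equation: log(eta) = A + B / (T - T0)
  T - T0 = 628 - 224 = 404
  B / (T - T0) = 4293 / 404 = 10.626
  log(eta) = -1.58 + 10.626 = 9.046

9.046


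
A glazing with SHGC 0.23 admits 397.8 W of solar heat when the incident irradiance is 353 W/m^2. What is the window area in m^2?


Rearrange Q = Area * SHGC * Irradiance:
  Area = Q / (SHGC * Irradiance)
  Area = 397.8 / (0.23 * 353) = 4.9 m^2

4.9 m^2


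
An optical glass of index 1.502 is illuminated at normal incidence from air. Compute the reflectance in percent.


Fresnel reflectance at normal incidence:
  R = ((n - 1)/(n + 1))^2
  (n - 1)/(n + 1) = (1.502 - 1)/(1.502 + 1) = 0.200639
  R = 0.200639^2 = 0.040256
  R(%) = 0.040256 * 100 = 4.026%

4.026%


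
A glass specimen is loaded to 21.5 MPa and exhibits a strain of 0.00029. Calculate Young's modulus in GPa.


Young's modulus: E = stress / strain
  E = 21.5 MPa / 0.00029 = 74137.93 MPa
Convert to GPa: 74137.93 / 1000 = 74.14 GPa

74.14 GPa


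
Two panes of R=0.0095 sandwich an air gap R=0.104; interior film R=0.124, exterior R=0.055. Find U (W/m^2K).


Total thermal resistance (series):
  R_total = R_in + R_glass + R_air + R_glass + R_out
  R_total = 0.124 + 0.0095 + 0.104 + 0.0095 + 0.055 = 0.302 m^2K/W
U-value = 1 / R_total = 1 / 0.302 = 3.311 W/m^2K

3.311 W/m^2K


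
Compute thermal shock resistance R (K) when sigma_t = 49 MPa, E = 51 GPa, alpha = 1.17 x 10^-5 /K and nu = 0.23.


Thermal shock resistance: R = sigma * (1 - nu) / (E * alpha)
  Numerator = 49 * (1 - 0.23) = 37.73
  Denominator = 51 * 1000 * (1.17 x 10^-5) = 0.5967
  R = 37.73 / 0.5967 = 63.2 K

63.2 K


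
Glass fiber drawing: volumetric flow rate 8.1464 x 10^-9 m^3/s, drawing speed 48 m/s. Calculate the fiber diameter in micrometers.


Cross-sectional area from continuity:
  A = Q / v = 8.1464 x 10^-9 / 48 = 1.697167 x 10^-10 m^2
Diameter from circular cross-section:
  d = sqrt(4A / pi) * 10^6 (m -> um)
  d = sqrt(4 * 1.697167 x 10^-10 / pi) * 10^6 = 14.7 um

14.7 um


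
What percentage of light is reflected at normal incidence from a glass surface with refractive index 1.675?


Fresnel reflectance at normal incidence:
  R = ((n - 1)/(n + 1))^2
  (n - 1)/(n + 1) = (1.675 - 1)/(1.675 + 1) = 0.252336
  R = 0.252336^2 = 0.0636735
  R(%) = 0.0636735 * 100 = 6.367%

6.367%


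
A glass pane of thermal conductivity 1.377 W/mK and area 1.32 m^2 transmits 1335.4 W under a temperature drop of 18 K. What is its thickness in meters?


Fourier's law: t = k * A * dT / Q
  t = 1.377 * 1.32 * 18 / 1335.4
  t = 32.71752 / 1335.4 = 0.0245 m

0.0245 m


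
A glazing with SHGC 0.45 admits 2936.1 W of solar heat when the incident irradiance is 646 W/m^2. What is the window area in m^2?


Rearrange Q = Area * SHGC * Irradiance:
  Area = Q / (SHGC * Irradiance)
  Area = 2936.1 / (0.45 * 646) = 10.1 m^2

10.1 m^2


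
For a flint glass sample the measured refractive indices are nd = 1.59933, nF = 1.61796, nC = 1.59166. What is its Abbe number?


Abbe number formula: Vd = (nd - 1) / (nF - nC)
  nd - 1 = 1.59933 - 1 = 0.59933
  nF - nC = 1.61796 - 1.59166 = 0.0263
  Vd = 0.59933 / 0.0263 = 22.79

22.79


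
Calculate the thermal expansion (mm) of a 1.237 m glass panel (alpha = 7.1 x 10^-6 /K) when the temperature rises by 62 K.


Thermal expansion formula: dL = alpha * L0 * dT
  dL = (7.1 x 10^-6) * 1.237 * 62 = 0.00054453 m
Convert to mm: 0.00054453 * 1000 = 0.5445 mm

0.5445 mm


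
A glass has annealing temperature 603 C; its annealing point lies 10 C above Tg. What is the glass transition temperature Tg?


Rearrange T_anneal = Tg + offset for Tg:
  Tg = T_anneal - offset = 603 - 10 = 593 C

593 C


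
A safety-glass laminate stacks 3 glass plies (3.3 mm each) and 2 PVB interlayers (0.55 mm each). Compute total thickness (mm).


Total thickness = glass contribution + PVB contribution
  Glass: 3 * 3.3 = 9.9 mm
  PVB: 2 * 0.55 = 1.1 mm
  Total = 9.9 + 1.1 = 11.0 mm

11.0 mm


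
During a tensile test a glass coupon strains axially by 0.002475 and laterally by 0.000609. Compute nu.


Poisson's ratio: nu = lateral strain / axial strain
  nu = 0.000609 / 0.002475 = 0.2461

0.2461


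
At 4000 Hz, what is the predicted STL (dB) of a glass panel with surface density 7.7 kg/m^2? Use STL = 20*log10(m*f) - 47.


Mass law: STL = 20 * log10(m * f) - 47
  m * f = 7.7 * 4000 = 30800
  log10(30800) = 4.48855
  STL = 20 * 4.48855 - 47 = 89.771 - 47 = 42.8 dB

42.8 dB


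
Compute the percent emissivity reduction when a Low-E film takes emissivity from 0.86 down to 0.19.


Percentage reduction = (1 - coated/uncoated) * 100
  Ratio = 0.19 / 0.86 = 0.2209
  Reduction = (1 - 0.2209) * 100 = 77.9%

77.9%


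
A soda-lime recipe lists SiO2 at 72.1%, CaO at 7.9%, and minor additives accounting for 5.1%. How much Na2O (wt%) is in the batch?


Pieces sum to 100%:
  Na2O = 100 - (SiO2 + CaO + others)
  Na2O = 100 - (72.1 + 7.9 + 5.1) = 14.9%

14.9%


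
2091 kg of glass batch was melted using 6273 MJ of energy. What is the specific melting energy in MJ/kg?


Rearrange E = m * s for s:
  s = E / m
  s = 6273 / 2091 = 3.0 MJ/kg

3.0 MJ/kg


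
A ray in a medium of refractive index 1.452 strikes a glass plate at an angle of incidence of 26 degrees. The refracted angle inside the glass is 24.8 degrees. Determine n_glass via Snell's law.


Apply Snell's law: n1 * sin(theta1) = n2 * sin(theta2)
  n2 = n1 * sin(theta1) / sin(theta2)
  sin(26) = 0.438371
  sin(24.8) = 0.419452
  n2 = 1.452 * 0.438371 / 0.419452 = 1.5175

1.5175


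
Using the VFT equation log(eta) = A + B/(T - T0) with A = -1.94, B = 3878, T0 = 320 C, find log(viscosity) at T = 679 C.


VFT equation: log(eta) = A + B / (T - T0)
  T - T0 = 679 - 320 = 359
  B / (T - T0) = 3878 / 359 = 10.802
  log(eta) = -1.94 + 10.802 = 8.862

8.862


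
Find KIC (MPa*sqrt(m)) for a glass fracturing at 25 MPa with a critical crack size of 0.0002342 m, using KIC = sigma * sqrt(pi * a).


Fracture toughness: KIC = sigma * sqrt(pi * a)
  pi * a = pi * 0.0002342 = 0.000735761
  sqrt(pi * a) = 0.027125
  KIC = 25 * 0.027125 = 0.678 MPa*sqrt(m)

0.678 MPa*sqrt(m)


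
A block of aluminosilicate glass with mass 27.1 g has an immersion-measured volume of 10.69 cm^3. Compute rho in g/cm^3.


Use the definition of density:
  rho = mass / volume
  rho = 27.1 / 10.69 = 2.535 g/cm^3

2.535 g/cm^3


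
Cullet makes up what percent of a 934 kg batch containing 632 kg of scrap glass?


Cullet ratio = (cullet mass / total batch mass) * 100
  Ratio = 632 / 934 * 100 = 67.67%

67.67%


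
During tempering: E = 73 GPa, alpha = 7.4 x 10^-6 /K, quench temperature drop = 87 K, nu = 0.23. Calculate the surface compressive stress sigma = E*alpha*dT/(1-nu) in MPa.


Tempering stress: sigma = E * alpha * dT / (1 - nu)
  E (MPa) = 73 * 1000 = 73000
  Numerator = 73000 * (7.4 x 10^-6) * 87 = 46.9974
  Denominator = 1 - 0.23 = 0.77
  sigma = 46.9974 / 0.77 = 61.0 MPa

61.0 MPa


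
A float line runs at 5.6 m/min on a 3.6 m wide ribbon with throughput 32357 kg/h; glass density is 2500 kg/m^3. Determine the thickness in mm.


Ribbon cross-section from mass balance:
  Volume rate = throughput / density = 32357 / 2500 = 12.9428 m^3/h
  thickness = volume rate / (speed * 60 * width), i.e.
  thickness = throughput / (60 * speed * width * density) * 1000
  thickness = 32357 / (60 * 5.6 * 3.6 * 2500) * 1000 = 10.7 mm

10.7 mm


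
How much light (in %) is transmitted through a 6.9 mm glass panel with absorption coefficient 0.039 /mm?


Beer-Lambert law: T = exp(-alpha * thickness)
  exponent = -0.039 * 6.9 = -0.2691
  T = exp(-0.2691) = 0.7641
  Percentage = 0.7641 * 100 = 76.41%

76.41%


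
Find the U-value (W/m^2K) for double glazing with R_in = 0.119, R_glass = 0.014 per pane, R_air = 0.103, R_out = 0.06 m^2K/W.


Total thermal resistance (series):
  R_total = R_in + R_glass + R_air + R_glass + R_out
  R_total = 0.119 + 0.014 + 0.103 + 0.014 + 0.06 = 0.31 m^2K/W
U-value = 1 / R_total = 1 / 0.31 = 3.226 W/m^2K

3.226 W/m^2K


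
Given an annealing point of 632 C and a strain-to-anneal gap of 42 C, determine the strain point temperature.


Strain point = annealing point - difference:
  T_strain = 632 - 42 = 590 C

590 C


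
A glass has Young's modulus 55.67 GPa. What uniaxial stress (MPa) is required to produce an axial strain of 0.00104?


Rearrange E = sigma / epsilon:
  sigma = E * epsilon
  E (MPa) = 55.67 * 1000 = 55670
  sigma = 55670 * 0.00104 = 57.9 MPa

57.9 MPa


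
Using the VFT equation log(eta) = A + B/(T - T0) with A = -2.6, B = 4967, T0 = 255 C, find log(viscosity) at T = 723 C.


VFT equation: log(eta) = A + B / (T - T0)
  T - T0 = 723 - 255 = 468
  B / (T - T0) = 4967 / 468 = 10.613
  log(eta) = -2.6 + 10.613 = 8.013

8.013


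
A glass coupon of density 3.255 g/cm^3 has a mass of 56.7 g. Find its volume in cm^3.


Rearrange rho = m / V:
  V = m / rho
  V = 56.7 / 3.255 = 17.419 cm^3

17.419 cm^3


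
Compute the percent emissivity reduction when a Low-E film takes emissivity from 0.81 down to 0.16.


Percentage reduction = (1 - coated/uncoated) * 100
  Ratio = 0.16 / 0.81 = 0.1975
  Reduction = (1 - 0.1975) * 100 = 80.2%

80.2%


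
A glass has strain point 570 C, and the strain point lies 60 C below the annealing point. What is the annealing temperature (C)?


T_anneal = T_strain + gap:
  T_anneal = 570 + 60 = 630 C

630 C


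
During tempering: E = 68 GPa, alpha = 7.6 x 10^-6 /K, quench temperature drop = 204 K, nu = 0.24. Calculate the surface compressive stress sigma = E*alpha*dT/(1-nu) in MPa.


Tempering stress: sigma = E * alpha * dT / (1 - nu)
  E (MPa) = 68 * 1000 = 68000
  Numerator = 68000 * (7.6 x 10^-6) * 204 = 105.4272
  Denominator = 1 - 0.24 = 0.76
  sigma = 105.4272 / 0.76 = 138.7 MPa

138.7 MPa


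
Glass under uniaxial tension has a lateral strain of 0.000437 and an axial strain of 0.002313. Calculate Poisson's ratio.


Poisson's ratio: nu = lateral strain / axial strain
  nu = 0.000437 / 0.002313 = 0.1889

0.1889


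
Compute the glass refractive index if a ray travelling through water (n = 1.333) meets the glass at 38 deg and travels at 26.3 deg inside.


Apply Snell's law: n1 * sin(theta1) = n2 * sin(theta2)
  n2 = n1 * sin(theta1) / sin(theta2)
  sin(38) = 0.615661
  sin(26.3) = 0.443071
  n2 = 1.333 * 0.615661 / 0.443071 = 1.8522

1.8522


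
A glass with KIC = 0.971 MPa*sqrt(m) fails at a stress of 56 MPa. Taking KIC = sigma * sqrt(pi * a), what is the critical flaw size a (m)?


Rearrange KIC = sigma * sqrt(pi * a):
  sqrt(pi * a) = KIC / sigma
  sqrt(pi * a) = 0.971 / 56 = 0.017339
  a = (KIC / sigma)^2 / pi
  a = 0.017339^2 / pi = 0.0000957 m

0.0000957 m


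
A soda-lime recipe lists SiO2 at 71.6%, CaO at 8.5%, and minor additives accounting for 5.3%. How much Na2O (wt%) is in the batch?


Pieces sum to 100%:
  Na2O = 100 - (SiO2 + CaO + others)
  Na2O = 100 - (71.6 + 8.5 + 5.3) = 14.6%

14.6%


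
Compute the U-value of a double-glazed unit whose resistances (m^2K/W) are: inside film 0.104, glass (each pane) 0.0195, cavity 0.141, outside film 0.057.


Total thermal resistance (series):
  R_total = R_in + R_glass + R_air + R_glass + R_out
  R_total = 0.104 + 0.0195 + 0.141 + 0.0195 + 0.057 = 0.341 m^2K/W
U-value = 1 / R_total = 1 / 0.341 = 2.933 W/m^2K

2.933 W/m^2K


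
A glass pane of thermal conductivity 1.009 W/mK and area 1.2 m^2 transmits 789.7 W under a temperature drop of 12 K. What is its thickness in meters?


Fourier's law: t = k * A * dT / Q
  t = 1.009 * 1.2 * 12 / 789.7
  t = 14.5296 / 789.7 = 0.0184 m

0.0184 m


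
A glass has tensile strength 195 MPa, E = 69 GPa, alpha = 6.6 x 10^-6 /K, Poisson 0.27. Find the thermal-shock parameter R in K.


Thermal shock resistance: R = sigma * (1 - nu) / (E * alpha)
  Numerator = 195 * (1 - 0.27) = 142.35
  Denominator = 69 * 1000 * (6.6 x 10^-6) = 0.4554
  R = 142.35 / 0.4554 = 312.6 K

312.6 K


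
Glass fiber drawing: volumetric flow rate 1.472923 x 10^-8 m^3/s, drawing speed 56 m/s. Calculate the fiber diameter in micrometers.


Cross-sectional area from continuity:
  A = Q / v = 1.472923 x 10^-8 / 56 = 2.63022 x 10^-10 m^2
Diameter from circular cross-section:
  d = sqrt(4A / pi) * 10^6 (m -> um)
  d = sqrt(4 * 2.63022 x 10^-10 / pi) * 10^6 = 18.3 um

18.3 um


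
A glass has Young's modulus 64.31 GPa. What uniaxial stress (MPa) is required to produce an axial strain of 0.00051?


Rearrange E = sigma / epsilon:
  sigma = E * epsilon
  E (MPa) = 64.31 * 1000 = 64310
  sigma = 64310 * 0.00051 = 32.8 MPa

32.8 MPa


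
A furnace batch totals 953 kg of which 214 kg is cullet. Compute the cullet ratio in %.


Cullet ratio = (cullet mass / total batch mass) * 100
  Ratio = 214 / 953 * 100 = 22.46%

22.46%


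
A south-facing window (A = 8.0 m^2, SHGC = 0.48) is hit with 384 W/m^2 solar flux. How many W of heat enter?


Solar heat gain: Q = Area * SHGC * Irradiance
  Q = 8.0 * 0.48 * 384 = 1474.6 W

1474.6 W


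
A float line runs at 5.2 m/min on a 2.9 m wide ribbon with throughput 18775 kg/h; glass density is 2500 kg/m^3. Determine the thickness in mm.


Ribbon cross-section from mass balance:
  Volume rate = throughput / density = 18775 / 2500 = 7.51 m^3/h
  thickness = volume rate / (speed * 60 * width), i.e.
  thickness = throughput / (60 * speed * width * density) * 1000
  thickness = 18775 / (60 * 5.2 * 2.9 * 2500) * 1000 = 8.3 mm

8.3 mm


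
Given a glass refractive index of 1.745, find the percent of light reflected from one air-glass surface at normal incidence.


Fresnel reflectance at normal incidence:
  R = ((n - 1)/(n + 1))^2
  (n - 1)/(n + 1) = (1.745 - 1)/(1.745 + 1) = 0.271403
  R = 0.271403^2 = 0.0736596
  R(%) = 0.0736596 * 100 = 7.366%

7.366%


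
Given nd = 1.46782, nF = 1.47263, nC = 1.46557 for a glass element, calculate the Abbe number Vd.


Abbe number formula: Vd = (nd - 1) / (nF - nC)
  nd - 1 = 1.46782 - 1 = 0.46782
  nF - nC = 1.47263 - 1.46557 = 0.00706
  Vd = 0.46782 / 0.00706 = 66.26

66.26


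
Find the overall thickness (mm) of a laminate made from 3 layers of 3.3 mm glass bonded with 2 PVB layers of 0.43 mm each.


Total thickness = glass contribution + PVB contribution
  Glass: 3 * 3.3 = 9.9 mm
  PVB: 2 * 0.43 = 0.86 mm
  Total = 9.9 + 0.86 = 10.76 mm

10.76 mm


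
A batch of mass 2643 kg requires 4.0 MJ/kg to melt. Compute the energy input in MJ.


Total energy = mass * specific energy
  E = 2643 * 4.0 = 10572 MJ

10572 MJ


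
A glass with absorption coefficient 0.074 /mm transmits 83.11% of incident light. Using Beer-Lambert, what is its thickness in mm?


Rearrange T = exp(-alpha * thickness):
  thickness = -ln(T) / alpha
  T = 83.11/100 = 0.8311
  ln(T) = -0.18501
  -ln(T) = 0.18501
  thickness = 0.18501 / 0.074 = 2.5 mm

2.5 mm


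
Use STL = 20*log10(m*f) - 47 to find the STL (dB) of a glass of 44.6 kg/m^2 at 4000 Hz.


Mass law: STL = 20 * log10(m * f) - 47
  m * f = 44.6 * 4000 = 178400
  log10(178400) = 5.25139
  STL = 20 * 5.25139 - 47 = 105.0278 - 47 = 58.0 dB

58.0 dB


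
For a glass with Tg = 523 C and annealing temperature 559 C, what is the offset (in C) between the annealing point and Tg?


Offset = T_anneal - Tg:
  offset = 559 - 523 = 36 C

36 C


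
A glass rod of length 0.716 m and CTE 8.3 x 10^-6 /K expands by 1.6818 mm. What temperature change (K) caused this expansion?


Rearrange dL = alpha * L0 * dT for dT:
  dT = dL / (alpha * L0)
  dL (m) = 1.6818 / 1000 = 0.0016818
  dT = 0.0016818 / ((8.3 x 10^-6) * 0.716) = 283.0 K

283.0 K


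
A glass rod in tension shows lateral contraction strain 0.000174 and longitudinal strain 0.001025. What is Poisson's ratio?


Poisson's ratio: nu = lateral strain / axial strain
  nu = 0.000174 / 0.001025 = 0.1698

0.1698


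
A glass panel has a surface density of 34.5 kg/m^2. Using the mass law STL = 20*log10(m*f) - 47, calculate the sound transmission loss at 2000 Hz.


Mass law: STL = 20 * log10(m * f) - 47
  m * f = 34.5 * 2000 = 69000
  log10(69000) = 4.83885
  STL = 20 * 4.83885 - 47 = 96.777 - 47 = 49.8 dB

49.8 dB


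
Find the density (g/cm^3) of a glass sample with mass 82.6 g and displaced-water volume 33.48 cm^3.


Use the definition of density:
  rho = mass / volume
  rho = 82.6 / 33.48 = 2.467 g/cm^3

2.467 g/cm^3


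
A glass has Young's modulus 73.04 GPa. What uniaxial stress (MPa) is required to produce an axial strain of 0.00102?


Rearrange E = sigma / epsilon:
  sigma = E * epsilon
  E (MPa) = 73.04 * 1000 = 73040
  sigma = 73040 * 0.00102 = 74.5 MPa

74.5 MPa


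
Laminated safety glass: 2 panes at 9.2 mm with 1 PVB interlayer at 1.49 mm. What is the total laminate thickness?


Total thickness = glass contribution + PVB contribution
  Glass: 2 * 9.2 = 18.4 mm
  PVB: 1 * 1.49 = 1.49 mm
  Total = 18.4 + 1.49 = 19.89 mm

19.89 mm


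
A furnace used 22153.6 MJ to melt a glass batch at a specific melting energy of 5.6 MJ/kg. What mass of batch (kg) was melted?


Rearrange E = m * s for m:
  m = E / s
  m = 22153.6 / 5.6 = 3956.0 kg

3956.0 kg


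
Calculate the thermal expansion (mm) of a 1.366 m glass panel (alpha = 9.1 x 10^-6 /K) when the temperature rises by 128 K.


Thermal expansion formula: dL = alpha * L0 * dT
  dL = (9.1 x 10^-6) * 1.366 * 128 = 0.00159112 m
Convert to mm: 0.00159112 * 1000 = 1.5911 mm

1.5911 mm


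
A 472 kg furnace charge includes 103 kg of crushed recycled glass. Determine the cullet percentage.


Cullet ratio = (cullet mass / total batch mass) * 100
  Ratio = 103 / 472 * 100 = 21.82%

21.82%


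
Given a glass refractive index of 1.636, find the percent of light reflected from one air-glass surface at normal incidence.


Fresnel reflectance at normal incidence:
  R = ((n - 1)/(n + 1))^2
  (n - 1)/(n + 1) = (1.636 - 1)/(1.636 + 1) = 0.241275
  R = 0.241275^2 = 0.0582136
  R(%) = 0.0582136 * 100 = 5.821%

5.821%


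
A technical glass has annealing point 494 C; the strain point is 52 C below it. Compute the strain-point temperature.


Strain point = annealing point - difference:
  T_strain = 494 - 52 = 442 C

442 C


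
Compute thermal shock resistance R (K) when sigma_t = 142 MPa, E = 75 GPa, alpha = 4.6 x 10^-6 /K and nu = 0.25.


Thermal shock resistance: R = sigma * (1 - nu) / (E * alpha)
  Numerator = 142 * (1 - 0.25) = 106.5
  Denominator = 75 * 1000 * (4.6 x 10^-6) = 0.345
  R = 106.5 / 0.345 = 308.7 K

308.7 K


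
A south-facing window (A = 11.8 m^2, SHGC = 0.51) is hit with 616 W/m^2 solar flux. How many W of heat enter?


Solar heat gain: Q = Area * SHGC * Irradiance
  Q = 11.8 * 0.51 * 616 = 3707.1 W

3707.1 W


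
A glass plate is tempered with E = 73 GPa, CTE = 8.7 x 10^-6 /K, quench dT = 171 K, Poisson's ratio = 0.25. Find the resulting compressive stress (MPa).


Tempering stress: sigma = E * alpha * dT / (1 - nu)
  E (MPa) = 73 * 1000 = 73000
  Numerator = 73000 * (8.7 x 10^-6) * 171 = 108.6021
  Denominator = 1 - 0.25 = 0.75
  sigma = 108.6021 / 0.75 = 144.8 MPa

144.8 MPa


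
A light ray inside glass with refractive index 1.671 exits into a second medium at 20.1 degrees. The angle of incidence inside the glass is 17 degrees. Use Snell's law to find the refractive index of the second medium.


Apply Snell's law: n1 * sin(theta1) = n2 * sin(theta2)
  n2 = n1 * sin(theta1) / sin(theta2)
  sin(17) = 0.292372
  sin(20.1) = 0.34366
  n2 = 1.671 * 0.292372 / 0.34366 = 1.4216

1.4216


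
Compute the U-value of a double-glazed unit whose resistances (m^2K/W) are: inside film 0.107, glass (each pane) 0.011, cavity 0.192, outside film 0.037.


Total thermal resistance (series):
  R_total = R_in + R_glass + R_air + R_glass + R_out
  R_total = 0.107 + 0.011 + 0.192 + 0.011 + 0.037 = 0.358 m^2K/W
U-value = 1 / R_total = 1 / 0.358 = 2.793 W/m^2K

2.793 W/m^2K


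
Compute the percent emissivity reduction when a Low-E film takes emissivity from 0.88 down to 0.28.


Percentage reduction = (1 - coated/uncoated) * 100
  Ratio = 0.28 / 0.88 = 0.3182
  Reduction = (1 - 0.3182) * 100 = 68.2%

68.2%


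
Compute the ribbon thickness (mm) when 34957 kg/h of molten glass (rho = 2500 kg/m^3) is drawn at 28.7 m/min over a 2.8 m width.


Ribbon cross-section from mass balance:
  Volume rate = throughput / density = 34957 / 2500 = 13.9828 m^3/h
  thickness = volume rate / (speed * 60 * width), i.e.
  thickness = throughput / (60 * speed * width * density) * 1000
  thickness = 34957 / (60 * 28.7 * 2.8 * 2500) * 1000 = 2.9 mm

2.9 mm


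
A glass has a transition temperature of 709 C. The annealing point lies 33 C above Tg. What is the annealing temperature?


The annealing temperature is Tg plus the offset:
  T_anneal = 709 + 33 = 742 C

742 C


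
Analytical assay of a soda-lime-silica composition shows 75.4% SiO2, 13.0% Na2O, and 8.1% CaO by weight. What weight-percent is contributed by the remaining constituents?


Sum the three major oxides:
  SiO2 + Na2O + CaO = 75.4 + 13.0 + 8.1 = 96.5%
Subtract from 100%:
  Others = 100 - 96.5 = 3.5%

3.5%


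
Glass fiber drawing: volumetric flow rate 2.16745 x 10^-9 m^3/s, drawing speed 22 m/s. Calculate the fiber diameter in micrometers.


Cross-sectional area from continuity:
  A = Q / v = 2.16745 x 10^-9 / 22 = 9.852045 x 10^-11 m^2
Diameter from circular cross-section:
  d = sqrt(4A / pi) * 10^6 (m -> um)
  d = sqrt(4 * 9.852045 x 10^-11 / pi) * 10^6 = 11.2 um

11.2 um


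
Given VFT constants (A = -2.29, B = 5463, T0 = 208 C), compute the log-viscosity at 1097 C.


VFT equation: log(eta) = A + B / (T - T0)
  T - T0 = 1097 - 208 = 889
  B / (T - T0) = 5463 / 889 = 6.145
  log(eta) = -2.29 + 6.145 = 3.855

3.855


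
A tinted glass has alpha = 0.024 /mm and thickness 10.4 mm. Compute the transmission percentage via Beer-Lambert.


Beer-Lambert law: T = exp(-alpha * thickness)
  exponent = -0.024 * 10.4 = -0.2496
  T = exp(-0.2496) = 0.7791
  Percentage = 0.7791 * 100 = 77.91%

77.91%


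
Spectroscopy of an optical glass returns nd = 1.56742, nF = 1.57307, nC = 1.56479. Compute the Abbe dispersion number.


Abbe number formula: Vd = (nd - 1) / (nF - nC)
  nd - 1 = 1.56742 - 1 = 0.56742
  nF - nC = 1.57307 - 1.56479 = 0.00828
  Vd = 0.56742 / 0.00828 = 68.53

68.53


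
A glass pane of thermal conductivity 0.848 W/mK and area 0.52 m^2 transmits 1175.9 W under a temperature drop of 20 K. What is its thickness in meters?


Fourier's law: t = k * A * dT / Q
  t = 0.848 * 0.52 * 20 / 1175.9
  t = 8.8192 / 1175.9 = 0.0075 m

0.0075 m


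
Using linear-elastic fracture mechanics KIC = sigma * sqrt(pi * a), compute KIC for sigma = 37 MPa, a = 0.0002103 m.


Fracture toughness: KIC = sigma * sqrt(pi * a)
  pi * a = pi * 0.0002103 = 0.000660677
  sqrt(pi * a) = 0.025704
  KIC = 37 * 0.025704 = 0.951 MPa*sqrt(m)

0.951 MPa*sqrt(m)


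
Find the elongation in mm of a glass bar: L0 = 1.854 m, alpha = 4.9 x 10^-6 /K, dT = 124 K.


Thermal expansion formula: dL = alpha * L0 * dT
  dL = (4.9 x 10^-6) * 1.854 * 124 = 0.00112649 m
Convert to mm: 0.00112649 * 1000 = 1.1265 mm

1.1265 mm


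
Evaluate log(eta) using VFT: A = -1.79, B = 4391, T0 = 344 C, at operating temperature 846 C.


VFT equation: log(eta) = A + B / (T - T0)
  T - T0 = 846 - 344 = 502
  B / (T - T0) = 4391 / 502 = 8.747
  log(eta) = -1.79 + 8.747 = 6.957

6.957


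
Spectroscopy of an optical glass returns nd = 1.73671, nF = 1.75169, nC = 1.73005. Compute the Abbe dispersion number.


Abbe number formula: Vd = (nd - 1) / (nF - nC)
  nd - 1 = 1.73671 - 1 = 0.73671
  nF - nC = 1.75169 - 1.73005 = 0.02164
  Vd = 0.73671 / 0.02164 = 34.04

34.04


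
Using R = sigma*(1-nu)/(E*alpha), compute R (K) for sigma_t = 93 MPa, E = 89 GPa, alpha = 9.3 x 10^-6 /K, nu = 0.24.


Thermal shock resistance: R = sigma * (1 - nu) / (E * alpha)
  Numerator = 93 * (1 - 0.24) = 70.68
  Denominator = 89 * 1000 * (9.3 x 10^-6) = 0.8277
  R = 70.68 / 0.8277 = 85.4 K

85.4 K


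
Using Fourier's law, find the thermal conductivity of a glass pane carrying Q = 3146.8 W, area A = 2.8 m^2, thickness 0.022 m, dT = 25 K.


Fourier's law rearranged: k = Q * t / (A * dT)
  Numerator = 3146.8 * 0.022 = 69.2296
  Denominator = 2.8 * 25 = 70.0
  k = 69.2296 / 70.0 = 0.989 W/mK

0.989 W/mK


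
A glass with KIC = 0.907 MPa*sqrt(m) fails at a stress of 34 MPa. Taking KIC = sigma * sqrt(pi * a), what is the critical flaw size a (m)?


Rearrange KIC = sigma * sqrt(pi * a):
  sqrt(pi * a) = KIC / sigma
  sqrt(pi * a) = 0.907 / 34 = 0.026676
  a = (KIC / sigma)^2 / pi
  a = 0.026676^2 / pi = 0.0002265 m

0.0002265 m


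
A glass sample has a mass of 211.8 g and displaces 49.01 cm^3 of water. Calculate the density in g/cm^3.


Use the definition of density:
  rho = mass / volume
  rho = 211.8 / 49.01 = 4.322 g/cm^3

4.322 g/cm^3


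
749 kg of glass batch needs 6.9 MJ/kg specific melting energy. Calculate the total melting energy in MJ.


Total energy = mass * specific energy
  E = 749 * 6.9 = 5168.1 MJ

5168.1 MJ


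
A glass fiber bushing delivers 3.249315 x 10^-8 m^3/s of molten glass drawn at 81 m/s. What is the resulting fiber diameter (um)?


Cross-sectional area from continuity:
  A = Q / v = 3.249315 x 10^-8 / 81 = 4.0115 x 10^-10 m^2
Diameter from circular cross-section:
  d = sqrt(4A / pi) * 10^6 (m -> um)
  d = sqrt(4 * 4.0115 x 10^-10 / pi) * 10^6 = 22.6 um

22.6 um


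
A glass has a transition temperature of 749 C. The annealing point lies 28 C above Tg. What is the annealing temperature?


The annealing temperature is Tg plus the offset:
  T_anneal = 749 + 28 = 777 C

777 C


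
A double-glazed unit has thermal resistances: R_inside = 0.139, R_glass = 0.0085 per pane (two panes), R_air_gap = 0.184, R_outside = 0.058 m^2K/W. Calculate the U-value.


Total thermal resistance (series):
  R_total = R_in + R_glass + R_air + R_glass + R_out
  R_total = 0.139 + 0.0085 + 0.184 + 0.0085 + 0.058 = 0.398 m^2K/W
U-value = 1 / R_total = 1 / 0.398 = 2.513 W/m^2K

2.513 W/m^2K


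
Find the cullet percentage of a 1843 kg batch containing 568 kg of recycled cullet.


Cullet ratio = (cullet mass / total batch mass) * 100
  Ratio = 568 / 1843 * 100 = 30.82%

30.82%


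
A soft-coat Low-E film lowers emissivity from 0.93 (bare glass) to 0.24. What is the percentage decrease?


Percentage reduction = (1 - coated/uncoated) * 100
  Ratio = 0.24 / 0.93 = 0.2581
  Reduction = (1 - 0.2581) * 100 = 74.2%

74.2%


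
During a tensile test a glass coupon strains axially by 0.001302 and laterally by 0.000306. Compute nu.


Poisson's ratio: nu = lateral strain / axial strain
  nu = 0.000306 / 0.001302 = 0.235

0.235


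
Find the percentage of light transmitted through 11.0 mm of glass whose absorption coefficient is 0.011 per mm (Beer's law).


Beer-Lambert law: T = exp(-alpha * thickness)
  exponent = -0.011 * 11.0 = -0.121
  T = exp(-0.121) = 0.886
  Percentage = 0.886 * 100 = 88.6%

88.6%


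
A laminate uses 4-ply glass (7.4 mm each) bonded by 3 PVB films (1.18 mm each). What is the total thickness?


Total thickness = glass contribution + PVB contribution
  Glass: 4 * 7.4 = 29.6 mm
  PVB: 3 * 1.18 = 3.54 mm
  Total = 29.6 + 3.54 = 33.14 mm

33.14 mm


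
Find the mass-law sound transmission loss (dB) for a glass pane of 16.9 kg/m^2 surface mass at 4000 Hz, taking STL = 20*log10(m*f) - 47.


Mass law: STL = 20 * log10(m * f) - 47
  m * f = 16.9 * 4000 = 67600
  log10(67600) = 4.82995
  STL = 20 * 4.82995 - 47 = 96.599 - 47 = 49.6 dB

49.6 dB


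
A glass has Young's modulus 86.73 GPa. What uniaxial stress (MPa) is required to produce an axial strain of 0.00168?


Rearrange E = sigma / epsilon:
  sigma = E * epsilon
  E (MPa) = 86.73 * 1000 = 86730
  sigma = 86730 * 0.00168 = 145.71 MPa

145.71 MPa


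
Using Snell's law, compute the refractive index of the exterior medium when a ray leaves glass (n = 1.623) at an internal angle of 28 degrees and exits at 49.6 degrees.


Apply Snell's law: n1 * sin(theta1) = n2 * sin(theta2)
  n2 = n1 * sin(theta1) / sin(theta2)
  sin(28) = 0.469472
  sin(49.6) = 0.761538
  n2 = 1.623 * 0.469472 / 0.761538 = 1.0005

1.0005


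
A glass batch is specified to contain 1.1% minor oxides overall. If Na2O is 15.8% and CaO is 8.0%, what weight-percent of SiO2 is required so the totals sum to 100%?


Known pieces sum to 100%:
  SiO2 = 100 - (others + Na2O + CaO)
  SiO2 = 100 - (1.1 + 15.8 + 8.0) = 75.1%

75.1%


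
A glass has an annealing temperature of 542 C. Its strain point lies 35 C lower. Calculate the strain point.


Strain point = annealing point - difference:
  T_strain = 542 - 35 = 507 C

507 C


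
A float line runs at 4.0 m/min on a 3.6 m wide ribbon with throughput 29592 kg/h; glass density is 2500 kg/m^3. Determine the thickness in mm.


Ribbon cross-section from mass balance:
  Volume rate = throughput / density = 29592 / 2500 = 11.8368 m^3/h
  thickness = volume rate / (speed * 60 * width), i.e.
  thickness = throughput / (60 * speed * width * density) * 1000
  thickness = 29592 / (60 * 4.0 * 3.6 * 2500) * 1000 = 13.7 mm

13.7 mm


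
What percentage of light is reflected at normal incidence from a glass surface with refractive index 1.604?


Fresnel reflectance at normal incidence:
  R = ((n - 1)/(n + 1))^2
  (n - 1)/(n + 1) = (1.604 - 1)/(1.604 + 1) = 0.231951
  R = 0.231951^2 = 0.0538013
  R(%) = 0.0538013 * 100 = 5.38%

5.38%


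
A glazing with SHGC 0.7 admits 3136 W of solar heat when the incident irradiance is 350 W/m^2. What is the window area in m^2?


Rearrange Q = Area * SHGC * Irradiance:
  Area = Q / (SHGC * Irradiance)
  Area = 3136 / (0.7 * 350) = 12.8 m^2

12.8 m^2


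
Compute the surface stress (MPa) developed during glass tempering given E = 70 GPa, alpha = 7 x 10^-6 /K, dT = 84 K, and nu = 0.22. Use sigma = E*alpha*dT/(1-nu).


Tempering stress: sigma = E * alpha * dT / (1 - nu)
  E (MPa) = 70 * 1000 = 70000
  Numerator = 70000 * (7 x 10^-6) * 84 = 41.16
  Denominator = 1 - 0.22 = 0.78
  sigma = 41.16 / 0.78 = 52.8 MPa

52.8 MPa


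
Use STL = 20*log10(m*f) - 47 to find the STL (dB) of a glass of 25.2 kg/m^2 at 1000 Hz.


Mass law: STL = 20 * log10(m * f) - 47
  m * f = 25.2 * 1000 = 25200
  log10(25200) = 4.4014
  STL = 20 * 4.4014 - 47 = 88.028 - 47 = 41.0 dB

41.0 dB


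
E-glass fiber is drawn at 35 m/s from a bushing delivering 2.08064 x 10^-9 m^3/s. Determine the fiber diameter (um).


Cross-sectional area from continuity:
  A = Q / v = 2.08064 x 10^-9 / 35 = 5.944686 x 10^-11 m^2
Diameter from circular cross-section:
  d = sqrt(4A / pi) * 10^6 (m -> um)
  d = sqrt(4 * 5.944686 x 10^-11 / pi) * 10^6 = 8.7 um

8.7 um


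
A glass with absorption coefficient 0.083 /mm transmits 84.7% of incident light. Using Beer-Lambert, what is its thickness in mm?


Rearrange T = exp(-alpha * thickness):
  thickness = -ln(T) / alpha
  T = 84.7/100 = 0.847
  ln(T) = -0.16605
  -ln(T) = 0.16605
  thickness = 0.16605 / 0.083 = 2.0 mm

2.0 mm


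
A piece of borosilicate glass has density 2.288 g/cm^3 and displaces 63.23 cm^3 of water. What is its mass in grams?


Rearrange rho = m / V:
  m = rho * V
  m = 2.288 * 63.23 = 144.67 g

144.67 g


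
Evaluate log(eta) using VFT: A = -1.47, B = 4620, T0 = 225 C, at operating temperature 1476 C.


VFT equation: log(eta) = A + B / (T - T0)
  T - T0 = 1476 - 225 = 1251
  B / (T - T0) = 4620 / 1251 = 3.693
  log(eta) = -1.47 + 3.693 = 2.223

2.223


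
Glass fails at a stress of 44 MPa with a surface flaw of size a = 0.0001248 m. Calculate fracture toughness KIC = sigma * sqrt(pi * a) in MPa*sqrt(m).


Fracture toughness: KIC = sigma * sqrt(pi * a)
  pi * a = pi * 0.0001248 = 0.000392071
  sqrt(pi * a) = 0.019801
  KIC = 44 * 0.019801 = 0.871 MPa*sqrt(m)

0.871 MPa*sqrt(m)


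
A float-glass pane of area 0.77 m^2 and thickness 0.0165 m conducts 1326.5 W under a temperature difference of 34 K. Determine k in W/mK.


Fourier's law rearranged: k = Q * t / (A * dT)
  Numerator = 1326.5 * 0.0165 = 21.88725
  Denominator = 0.77 * 34 = 26.18
  k = 21.88725 / 26.18 = 0.836 W/mK

0.836 W/mK


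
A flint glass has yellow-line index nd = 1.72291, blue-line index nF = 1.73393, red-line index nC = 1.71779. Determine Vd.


Abbe number formula: Vd = (nd - 1) / (nF - nC)
  nd - 1 = 1.72291 - 1 = 0.72291
  nF - nC = 1.73393 - 1.71779 = 0.01614
  Vd = 0.72291 / 0.01614 = 44.79

44.79


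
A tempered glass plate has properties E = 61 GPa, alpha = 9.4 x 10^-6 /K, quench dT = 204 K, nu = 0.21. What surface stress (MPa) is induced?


Tempering stress: sigma = E * alpha * dT / (1 - nu)
  E (MPa) = 61 * 1000 = 61000
  Numerator = 61000 * (9.4 x 10^-6) * 204 = 116.9736
  Denominator = 1 - 0.21 = 0.79
  sigma = 116.9736 / 0.79 = 148.1 MPa

148.1 MPa


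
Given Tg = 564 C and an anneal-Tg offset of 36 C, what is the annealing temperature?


The annealing temperature is Tg plus the offset:
  T_anneal = 564 + 36 = 600 C

600 C


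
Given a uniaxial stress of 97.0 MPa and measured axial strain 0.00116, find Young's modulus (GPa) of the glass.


Young's modulus: E = stress / strain
  E = 97.0 MPa / 0.00116 = 83620.69 MPa
Convert to GPa: 83620.69 / 1000 = 83.62 GPa

83.62 GPa


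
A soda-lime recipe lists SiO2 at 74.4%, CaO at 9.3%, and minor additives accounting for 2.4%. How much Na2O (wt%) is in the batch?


Pieces sum to 100%:
  Na2O = 100 - (SiO2 + CaO + others)
  Na2O = 100 - (74.4 + 9.3 + 2.4) = 13.9%

13.9%


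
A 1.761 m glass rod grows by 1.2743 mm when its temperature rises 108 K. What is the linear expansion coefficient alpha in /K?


Rearrange dL = alpha * L0 * dT for alpha:
  alpha = dL / (L0 * dT)
  alpha = (1.2743 / 1000) / (1.761 * 108) = 0.0000067 /K = 6.7 x 10^-6 /K

6.7 x 10^-6 /K


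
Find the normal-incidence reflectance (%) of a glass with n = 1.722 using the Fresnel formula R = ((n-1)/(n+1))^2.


Fresnel reflectance at normal incidence:
  R = ((n - 1)/(n + 1))^2
  (n - 1)/(n + 1) = (1.722 - 1)/(1.722 + 1) = 0.265246
  R = 0.265246^2 = 0.0703554
  R(%) = 0.0703554 * 100 = 7.036%

7.036%
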